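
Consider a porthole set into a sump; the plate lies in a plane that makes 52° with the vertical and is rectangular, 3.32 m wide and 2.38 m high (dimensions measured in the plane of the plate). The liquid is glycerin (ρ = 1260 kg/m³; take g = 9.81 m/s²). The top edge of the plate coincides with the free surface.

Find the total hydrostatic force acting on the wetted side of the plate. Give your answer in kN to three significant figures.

γ = ρg = 1260 × 9.81 / 1000 = 12.3606 kN/m³.
The plate makes 52° with the vertical, i.e. θ = 90° − 52° = 38° to the horizontal. Measuring y along the incline from the free-surface line, vertical depth h = y·sinθ with sinθ = 0.615661.
The centroid lies 2.38/2 = 1.19 m below the top edge, so y_c = 1.19 m and h_c = 1.19 × 0.615661 = 0.732637 m.
A = 3.32 × 2.38 = 7.9016 m².
Resultant F = γ·h_c·A = 12.3606 × 0.732637 × 7.9016 = 71.5556 kN.

F ≈ 71.6 kN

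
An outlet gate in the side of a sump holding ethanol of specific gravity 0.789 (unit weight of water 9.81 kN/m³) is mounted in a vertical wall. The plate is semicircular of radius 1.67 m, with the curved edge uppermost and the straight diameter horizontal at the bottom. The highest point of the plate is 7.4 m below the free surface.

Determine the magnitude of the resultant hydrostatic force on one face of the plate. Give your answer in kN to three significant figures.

F ≈ 284 kN

γ = 0.789 × 9.81 = 7.74009 kN/m³.
The centroid lies 4r/(3π) = 0.70877 m above the diameter, so r − 4r/(3π) = 1.67 − 0.70877 = 0.96123 m below the topmost point, so the centroid depth is h_c = 7.4 + 0.96123 = 8.36123 m.
A = πr²/2 = π × 1.67²/2 = 4.38079 m².
Resultant F = γ·h_c·A = 7.74009 × 8.36123 × 4.38079 = 283.51 kN.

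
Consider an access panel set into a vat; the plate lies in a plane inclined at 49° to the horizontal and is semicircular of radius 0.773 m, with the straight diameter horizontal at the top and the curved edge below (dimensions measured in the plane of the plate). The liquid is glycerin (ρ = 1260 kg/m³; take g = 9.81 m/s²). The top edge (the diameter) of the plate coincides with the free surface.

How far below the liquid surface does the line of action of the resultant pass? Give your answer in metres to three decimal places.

γ = ρg = 1260 × 9.81 / 1000 = 12.3606 kN/m³.
Let θ = 49° be the plate's angle to the horizontal; measure y along the incline from where the plane meets the free surface. Vertical depth h = y·sinθ with sinθ = 0.754710.
The centroid of a semicircle lies 4r/(3π) = 0.328071 m from the diameter, here below the top edge, so y_c = 0.328071 m and h_c = 0.328071 × 0.754710 = 0.247598 m.
A = πr²/2 = π × 0.773²/2 = 0.938596 m².
Resultant F = γ·h_c·A = 12.3606 × 0.247598 × 0.938596 = 2.87254 kN.
I_c = (π/8 − 8/(9π))·r⁴ = 0.109757 × 0.773⁴ = 0.0391877 m⁴.
Centre of pressure: y_p = y_c + I_c/(y_c·A) = 0.328071 + 0.0391877/(0.328071 × 0.938596) = 0.328071 + 0.127263 = 0.455334 m along the plane.
Vertically, h_p = y_p·sinθ = 0.455334 × 0.754710 = 0.343645 m.

h_p = 0.344 m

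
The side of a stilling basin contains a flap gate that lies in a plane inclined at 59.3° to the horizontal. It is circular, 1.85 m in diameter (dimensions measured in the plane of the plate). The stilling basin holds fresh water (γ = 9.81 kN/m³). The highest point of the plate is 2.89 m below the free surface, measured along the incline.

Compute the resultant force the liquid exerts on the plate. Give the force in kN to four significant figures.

F ≈ 86.50 kN

γ = 9.81 kN/m³.
Let θ = 59.3° be the plate's angle to the horizontal; measure y along the incline from where the plane meets the free surface. Vertical depth h = y·sinθ with sinθ = 0.859852.
The centroid is at the centre, 0.925 m below the top of the plate, so y_c = 2.89 + 0.925 = 3.815 m and h_c = 3.815 × 0.859852 = 3.28034 m.
A = π(0.925)² = 2.68803 m².
Resultant F = γ·h_c·A = 9.81 × 3.28034 × 2.68803 = 86.5012 kN.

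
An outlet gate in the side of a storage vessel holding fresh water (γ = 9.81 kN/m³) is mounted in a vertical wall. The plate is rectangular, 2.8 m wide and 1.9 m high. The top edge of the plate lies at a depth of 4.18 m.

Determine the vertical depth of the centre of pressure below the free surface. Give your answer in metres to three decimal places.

h_p = 5.189 m

γ = 9.81 kN/m³.
The centroid lies 1.9/2 = 0.95 m below the top edge, so the centroid depth is h_c = 4.18 + 0.95 = 5.13 m.
A = 2.8 × 1.9 = 5.32 m².
Resultant F = γ·h_c·A = 9.81 × 5.13 × 5.32 = 267.731 kN.
I_c = b·h³/12 = 2.8 × 1.9³/12 = 1.60043 m⁴.
Centre of pressure: y_p = y_c + I_c/(y_c·A) = 5.13 + 1.60043/(5.13 × 5.32) = 5.13 + 0.0586419 = 5.18864 m along the plane.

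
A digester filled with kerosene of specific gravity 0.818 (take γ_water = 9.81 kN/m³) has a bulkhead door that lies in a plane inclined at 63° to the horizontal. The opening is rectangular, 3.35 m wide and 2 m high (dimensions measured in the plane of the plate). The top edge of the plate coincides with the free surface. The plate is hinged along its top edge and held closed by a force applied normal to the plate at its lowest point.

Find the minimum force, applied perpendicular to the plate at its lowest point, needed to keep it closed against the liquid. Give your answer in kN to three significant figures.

P ≈ 31.9 kN

γ = 0.818 × 9.81 = 8.02458 kN/m³.
Let θ = 63° be the plate's angle to the horizontal; measure y along the incline from where the plane meets the free surface. Vertical depth h = y·sinθ with sinθ = 0.891007.
The centroid lies 2/2 = 1 m below the top edge, so y_c = 1 m and h_c = 1 × 0.891007 = 0.891007 m.
A = 3.35 × 2 = 6.7 m².
Resultant F = γ·h_c·A = 8.02458 × 0.891007 × 6.7 = 47.9047 kN.
I_c = b·h³/12 = 3.35 × 2³/12 = 2.23333 m⁴.
Centre of pressure: y_p = y_c + I_c/(y_c·A) = 1 + 2.23333/(1 × 6.7) = 1 + 0.333333 = 1.33333 m along the plane.
The resultant acts 1 + 0.333333 = 1.33333 m (along the plate) below the hinge at the top edge, so the moment about the hinge is M = F × 1.33333 = 47.9047 × 1.33333 = 63.8728 kN·m.
A normal force at the bottom, 2 m from the hinge, must supply this moment: P = 63.8728/2 = 31.9364 kN.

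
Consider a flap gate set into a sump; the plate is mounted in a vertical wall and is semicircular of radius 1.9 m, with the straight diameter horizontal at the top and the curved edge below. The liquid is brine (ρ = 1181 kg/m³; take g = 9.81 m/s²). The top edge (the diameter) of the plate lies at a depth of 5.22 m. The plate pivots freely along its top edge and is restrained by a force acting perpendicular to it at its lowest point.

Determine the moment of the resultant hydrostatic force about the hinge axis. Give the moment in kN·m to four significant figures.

γ = ρg = 1181 × 9.81 / 1000 = 11.58561 kN/m³.
The centroid of a semicircle lies 4r/(3π) = 0.806385 m from the diameter, here below the top edge, so the centroid depth is h_c = 5.22 + 0.806385 = 6.02638 m.
A = πr²/2 = π × 1.9²/2 = 5.67057 m².
Resultant F = γ·h_c·A = 11.58561 × 6.02638 × 5.67057 = 395.915 kN.
I_c = (π/8 − 8/(9π))·r⁴ = 0.109757 × 1.9⁴ = 1.43036 m⁴.
Centre of pressure: y_p = y_c + I_c/(y_c·A) = 6.02638 + 1.43036/(6.02638 × 5.67057) = 6.02638 + 0.0418564 = 6.06824 m along the plane.
The resultant acts 0.806385 + 0.0418564 = 0.848241 m (along the plate) below the hinge at the top edge, so the moment about the hinge is M = F × 0.848241 = 395.915 × 0.848241 = 335.831 kN·m.

M ≈ 335.8 kN·m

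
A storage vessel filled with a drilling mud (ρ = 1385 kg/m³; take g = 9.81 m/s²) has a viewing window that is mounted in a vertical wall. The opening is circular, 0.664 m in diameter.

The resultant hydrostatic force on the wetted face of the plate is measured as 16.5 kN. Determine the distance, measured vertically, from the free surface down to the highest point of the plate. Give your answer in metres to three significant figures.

γ = ρg = 1385 × 9.81 / 1000 = 13.58685 kN/m³.
A = π(0.332)² = 0.346279 m².
From F = γ·h_c·A, the centroid depth is h_c = 16.5/(13.58685 × 0.346279) = 3.50703 m.
The centroid is at the centre, 0.332 m below the top of the plate, so the highest point sits at h_top = 3.50703 − 0.332 = 3.17503 m below the surface.

d_top ≈ 3.18 m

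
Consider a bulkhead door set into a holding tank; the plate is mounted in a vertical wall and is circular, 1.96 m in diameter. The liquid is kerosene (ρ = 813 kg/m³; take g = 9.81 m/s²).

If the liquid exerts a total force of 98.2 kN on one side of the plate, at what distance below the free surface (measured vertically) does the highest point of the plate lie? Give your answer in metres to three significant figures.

d_top ≈ 3.10 m

γ = ρg = 813 × 9.81 / 1000 = 7.97553 kN/m³.
A = π(0.98)² = 3.01719 m².
From F = γ·h_c·A, the centroid depth is h_c = 98.2/(7.97553 × 3.01719) = 4.08084 m.
The centroid is at the centre, 0.98 m below the top of the plate, so the highest point sits at h_top = 4.08084 − 0.98 = 3.10084 m below the surface.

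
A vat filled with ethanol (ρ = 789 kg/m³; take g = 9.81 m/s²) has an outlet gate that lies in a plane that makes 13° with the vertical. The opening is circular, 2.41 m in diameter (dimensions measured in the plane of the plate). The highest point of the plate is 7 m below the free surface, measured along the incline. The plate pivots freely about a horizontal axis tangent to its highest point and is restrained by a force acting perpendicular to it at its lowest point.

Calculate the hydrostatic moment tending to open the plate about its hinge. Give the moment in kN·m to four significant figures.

γ = ρg = 789 × 9.81 / 1000 = 7.74009 kN/m³.
The plate makes 13° with the vertical, i.e. θ = 90° − 13° = 77° to the horizontal. Measuring y along the incline from the free-surface line, vertical depth h = y·sinθ with sinθ = 0.974370.
The centroid is at the centre, 1.205 m below the top of the plate, so y_c = 7 + 1.205 = 8.205 m and h_c = 8.205 × 0.974370 = 7.99471 m.
A = π(1.205)² = 4.56167 m².
Resultant F = γ·h_c·A = 7.74009 × 7.99471 × 4.56167 = 282.275 kN.
I_c = πr⁴/4 = π × 1.205⁴/4 = 1.65592 m⁴.
Centre of pressure: y_p = y_c + I_c/(y_c·A) = 8.205 + 1.65592/(8.205 × 4.56167) = 8.205 + 0.0442422 = 8.24924 m along the plane.
The resultant acts 1.205 + 0.0442422 = 1.24924 m (along the plate) below the hinge at the top edge, so the moment about the hinge is M = F × 1.24924 = 282.275 × 1.24924 = 352.629 kN·m.

M ≈ 352.6 kN·m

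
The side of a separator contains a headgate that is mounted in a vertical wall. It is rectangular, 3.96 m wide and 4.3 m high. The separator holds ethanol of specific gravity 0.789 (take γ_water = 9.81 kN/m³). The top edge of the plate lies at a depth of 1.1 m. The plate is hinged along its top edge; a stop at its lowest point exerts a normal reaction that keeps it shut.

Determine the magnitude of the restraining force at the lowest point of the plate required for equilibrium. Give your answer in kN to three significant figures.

P ≈ 261 kN

γ = 0.789 × 9.81 = 7.74009 kN/m³.
The centroid lies 4.3/2 = 2.15 m below the top edge, so the centroid depth is h_c = 1.1 + 2.15 = 3.25 m.
A = 3.96 × 4.3 = 17.028 m².
Resultant F = γ·h_c·A = 7.74009 × 3.25 × 17.028 = 428.344 kN.
I_c = b·h³/12 = 3.96 × 4.3³/12 = 26.2373 m⁴.
Centre of pressure: y_p = y_c + I_c/(y_c·A) = 3.25 + 26.2373/(3.25 × 17.028) = 3.25 + 0.474102 = 3.7241 m along the plane.
The resultant acts 2.15 + 0.474102 = 2.6241 m (along the plate) below the hinge at the top edge, so the moment about the hinge is M = F × 2.6241 = 428.344 × 2.6241 = 1124.02 kN·m.
A normal force at the bottom, 4.3 m from the hinge, must supply this moment: P = 1124.02/4.3 = 261.4 kN.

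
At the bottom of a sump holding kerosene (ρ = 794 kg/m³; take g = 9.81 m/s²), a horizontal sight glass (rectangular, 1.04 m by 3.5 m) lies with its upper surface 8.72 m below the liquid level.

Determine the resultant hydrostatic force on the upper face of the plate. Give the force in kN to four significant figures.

F ≈ 247.2 kN

γ = ρg = 794 × 9.81 / 1000 = 7.78914 kN/m³.
The plate is horizontal, so pressure is uniform at p = γ·h = 7.78914 × 8.72 = 67.9213 kN/m².
A = 1.04 × 3.5 = 3.64 m².
F = p·A = 67.9213 × 3.64 = 247.234 kN.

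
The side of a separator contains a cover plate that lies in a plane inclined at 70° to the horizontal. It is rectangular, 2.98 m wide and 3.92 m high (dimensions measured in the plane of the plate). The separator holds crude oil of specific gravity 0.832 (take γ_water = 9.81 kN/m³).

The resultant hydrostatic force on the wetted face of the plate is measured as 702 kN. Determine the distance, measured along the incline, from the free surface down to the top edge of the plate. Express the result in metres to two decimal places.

y_top ≈ 5.88 m

γ = 0.832 × 9.81 = 8.16192 kN/m³.
A = 2.98 × 3.92 = 11.6816 m².
From F = γ·h_c·A, the centroid depth is h_c = 702/(8.16192 × 11.6816) = 7.36279 m.
Let θ = 70° be the plate's angle to the horizontal; measure y along the incline from where the plane meets the free surface. Vertical depth h = y·sinθ with sinθ = 0.939693.
Along the incline, y_c = h_c/sinθ = 7.36279/0.939693 = 7.83531 m.
The centroid lies 3.92/2 = 1.96 m below the top edge, so the top edge sits at y_top = 7.83531 − 1.96 = 5.87531 m along the incline.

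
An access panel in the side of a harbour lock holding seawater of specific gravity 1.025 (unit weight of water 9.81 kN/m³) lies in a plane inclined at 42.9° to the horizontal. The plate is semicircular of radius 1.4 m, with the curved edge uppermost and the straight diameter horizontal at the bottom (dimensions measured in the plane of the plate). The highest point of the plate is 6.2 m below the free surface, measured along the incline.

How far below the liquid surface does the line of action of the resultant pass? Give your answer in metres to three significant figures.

γ = 1.025 × 9.81 = 10.05525 kN/m³.
Let θ = 42.9° be the plate's angle to the horizontal; measure y along the incline from where the plane meets the free surface. Vertical depth h = y·sinθ with sinθ = 0.680721.
The centroid lies 4r/(3π) = 0.594178 m above the diameter, so r − 4r/(3π) = 1.4 − 0.594178 = 0.805822 m below the topmost point, so y_c = 6.2 + 0.805822 = 7.00582 m and h_c = 7.00582 × 0.680721 = 4.76901 m.
A = πr²/2 = π × 1.4²/2 = 3.07876 m².
Resultant F = γ·h_c·A = 10.05525 × 4.76901 × 3.07876 = 147.638 kN.
I_c = (π/8 − 8/(9π))·r⁴ = 0.109757 × 1.4⁴ = 0.421642 m⁴.
Centre of pressure: y_p = y_c + I_c/(y_c·A) = 7.00582 + 0.421642/(7.00582 × 3.07876) = 7.00582 + 0.0195483 = 7.02537 m along the plane.
Vertically, h_p = y_p·sinθ = 7.02537 × 0.680721 = 4.78232 m.

h_p = 4.78 m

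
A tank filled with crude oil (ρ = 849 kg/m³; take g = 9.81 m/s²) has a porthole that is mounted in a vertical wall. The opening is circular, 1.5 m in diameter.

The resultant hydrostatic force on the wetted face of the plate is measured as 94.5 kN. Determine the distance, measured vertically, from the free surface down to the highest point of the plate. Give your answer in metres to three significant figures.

d_top ≈ 5.67 m

γ = ρg = 849 × 9.81 / 1000 = 8.32869 kN/m³.
A = π(0.75)² = 1.76715 m².
From F = γ·h_c·A, the centroid depth is h_c = 94.5/(8.32869 × 1.76715) = 6.42069 m.
The centroid is at the centre, 0.75 m below the top of the plate, so the highest point sits at h_top = 6.42069 − 0.75 = 5.67069 m below the surface.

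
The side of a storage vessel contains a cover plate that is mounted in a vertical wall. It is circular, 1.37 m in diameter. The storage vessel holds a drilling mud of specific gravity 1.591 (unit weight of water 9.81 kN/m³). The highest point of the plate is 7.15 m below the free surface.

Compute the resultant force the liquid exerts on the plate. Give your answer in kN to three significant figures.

F ≈ 180 kN

γ = 1.591 × 9.81 = 15.60771 kN/m³.
The centroid is at the centre, 0.685 m below the top of the plate, so the centroid depth is h_c = 7.15 + 0.685 = 7.835 m.
A = π(0.685)² = 1.47411 m².
Resultant F = γ·h_c·A = 15.60771 × 7.835 × 1.47411 = 180.264 kN.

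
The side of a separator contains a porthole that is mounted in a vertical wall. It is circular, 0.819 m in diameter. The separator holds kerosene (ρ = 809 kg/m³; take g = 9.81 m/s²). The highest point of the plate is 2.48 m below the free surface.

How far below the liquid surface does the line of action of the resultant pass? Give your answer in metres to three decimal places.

γ = ρg = 809 × 9.81 / 1000 = 7.93629 kN/m³.
The centroid is at the centre, 0.4095 m below the top of the plate, so the centroid depth is h_c = 2.48 + 0.4095 = 2.8895 m.
A = π(0.4095)² = 0.526814 m².
Resultant F = γ·h_c·A = 7.93629 × 2.8895 × 0.526814 = 12.0809 kN.
I_c = πr⁴/4 = π × 0.4095⁴/4 = 0.0220854 m⁴.
Centre of pressure: y_p = y_c + I_c/(y_c·A) = 2.8895 + 0.0220854/(2.8895 × 0.526814) = 2.8895 + 0.0145086 = 2.90401 m along the plane.

h_p = 2.904 m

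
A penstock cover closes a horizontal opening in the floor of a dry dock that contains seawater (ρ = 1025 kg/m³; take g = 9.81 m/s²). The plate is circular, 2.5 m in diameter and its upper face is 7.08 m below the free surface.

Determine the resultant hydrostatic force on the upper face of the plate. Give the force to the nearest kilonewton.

F ≈ 349 kN

γ = ρg = 1025 × 9.81 / 1000 = 10.05525 kN/m³.
The plate is horizontal, so pressure is uniform at p = γ·h = 10.05525 × 7.08 = 71.1912 kN/m².
A = π(1.25)² = 4.90874 m².
F = p·A = 71.1912 × 4.90874 = 349.459 kN.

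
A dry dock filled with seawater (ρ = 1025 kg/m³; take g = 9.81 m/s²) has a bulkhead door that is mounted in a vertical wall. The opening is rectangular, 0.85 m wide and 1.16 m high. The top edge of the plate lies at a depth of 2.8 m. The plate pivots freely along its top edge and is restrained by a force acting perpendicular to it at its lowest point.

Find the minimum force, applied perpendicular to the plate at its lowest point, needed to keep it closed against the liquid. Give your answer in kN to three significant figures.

P ≈ 17.7 kN

γ = ρg = 1025 × 9.81 / 1000 = 10.05525 kN/m³.
The centroid lies 1.16/2 = 0.58 m below the top edge, so the centroid depth is h_c = 2.8 + 0.58 = 3.38 m.
A = 0.85 × 1.16 = 0.986 m².
Resultant F = γ·h_c·A = 10.05525 × 3.38 × 0.986 = 33.5109 kN.
I_c = b·h³/12 = 0.85 × 1.16³/12 = 0.110563 m⁴.
Centre of pressure: y_p = y_c + I_c/(y_c·A) = 3.38 + 0.110563/(3.38 × 0.986) = 3.38 + 0.0331754 = 3.41318 m along the plane.
The resultant acts 0.58 + 0.0331754 = 0.613175 m (along the plate) below the hinge at the top edge, so the moment about the hinge is M = F × 0.613175 = 33.5109 × 0.613175 = 20.548 kN·m.
A normal force at the bottom, 1.16 m from the hinge, must supply this moment: P = 20.548/1.16 = 17.7138 kN.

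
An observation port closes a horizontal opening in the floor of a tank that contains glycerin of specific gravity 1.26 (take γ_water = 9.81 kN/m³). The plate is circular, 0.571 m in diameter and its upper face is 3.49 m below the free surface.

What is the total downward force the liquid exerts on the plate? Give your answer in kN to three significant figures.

γ = 1.26 × 9.81 = 12.3606 kN/m³.
The plate is horizontal, so pressure is uniform at p = γ·h = 12.3606 × 3.49 = 43.1385 kN/m².
A = π(0.2855)² = 0.256072 m².
F = p·A = 43.1385 × 0.256072 = 11.0466 kN.

F ≈ 11.0 kN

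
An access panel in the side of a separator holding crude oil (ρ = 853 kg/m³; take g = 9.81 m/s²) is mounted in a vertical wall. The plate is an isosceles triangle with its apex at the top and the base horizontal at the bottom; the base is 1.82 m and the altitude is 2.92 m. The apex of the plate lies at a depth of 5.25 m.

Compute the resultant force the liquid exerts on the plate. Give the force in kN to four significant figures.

γ = ρg = 853 × 9.81 / 1000 = 8.36793 kN/m³.
With the apex up, the centroid sits 2h/3 = 2 × 2.92/3 = 1.94667 m below the apex, so the centroid depth is h_c = 5.25 + 1.94667 = 7.19667 m.
A = ½ × 1.82 × 2.92 = 2.6572 m².
Resultant F = γ·h_c·A = 8.36793 × 7.19667 × 2.6572 = 160.02 kN.

F ≈ 160.0 kN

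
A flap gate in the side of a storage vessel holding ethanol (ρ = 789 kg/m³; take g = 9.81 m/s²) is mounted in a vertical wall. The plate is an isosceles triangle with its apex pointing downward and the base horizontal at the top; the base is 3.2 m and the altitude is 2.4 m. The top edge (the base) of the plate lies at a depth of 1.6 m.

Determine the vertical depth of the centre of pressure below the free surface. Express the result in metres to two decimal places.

h_p = 2.53 m

γ = ρg = 789 × 9.81 / 1000 = 7.74009 kN/m³.
With the apex down, the centroid sits h/3 = 2.4/3 = 0.8 m below the base (the top edge), so the centroid depth is h_c = 1.6 + 0.8 = 2.4 m.
A = ½ × 3.2 × 2.4 = 3.84 m².
Resultant F = γ·h_c·A = 7.74009 × 2.4 × 3.84 = 71.3327 kN.
I_c = b·h³/36 = 3.2 × 2.4³/36 = 1.2288 m⁴.
Centre of pressure: y_p = y_c + I_c/(y_c·A) = 2.4 + 1.2288/(2.4 × 3.84) = 2.4 + 0.133333 = 2.53333 m along the plane.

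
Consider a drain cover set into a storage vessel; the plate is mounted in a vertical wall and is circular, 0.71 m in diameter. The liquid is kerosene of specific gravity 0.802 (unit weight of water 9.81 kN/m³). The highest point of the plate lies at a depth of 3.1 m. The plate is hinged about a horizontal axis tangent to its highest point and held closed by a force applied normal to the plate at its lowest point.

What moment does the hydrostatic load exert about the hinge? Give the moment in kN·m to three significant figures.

γ = 0.802 × 9.81 = 7.86762 kN/m³.
The centroid is at the centre, 0.355 m below the top of the plate, so the centroid depth is h_c = 3.1 + 0.355 = 3.455 m.
A = π(0.355)² = 0.395919 m².
Resultant F = γ·h_c·A = 7.86762 × 3.455 × 0.395919 = 10.7621 kN.
I_c = πr⁴/4 = π × 0.355⁴/4 = 0.0124739 m⁴.
Centre of pressure: y_p = y_c + I_c/(y_c·A) = 3.455 + 0.0124739/(3.455 × 0.395919) = 3.455 + 0.00911901 = 3.46412 m along the plane.
The resultant acts 0.355 + 0.00911901 = 0.364119 m (along the plate) below the hinge at the top edge, so the moment about the hinge is M = F × 0.364119 = 10.7621 × 0.364119 = 3.91869 kN·m.

M ≈ 3.92 kN·m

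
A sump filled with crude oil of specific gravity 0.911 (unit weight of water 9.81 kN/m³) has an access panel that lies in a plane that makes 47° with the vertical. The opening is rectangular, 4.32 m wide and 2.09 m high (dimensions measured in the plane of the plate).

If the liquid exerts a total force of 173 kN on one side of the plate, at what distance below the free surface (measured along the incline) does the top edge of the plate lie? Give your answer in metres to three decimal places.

y_top ≈ 2.099 m

γ = 0.911 × 9.81 = 8.93691 kN/m³.
A = 4.32 × 2.09 = 9.0288 m².
From F = γ·h_c·A, the centroid depth is h_c = 173/(8.93691 × 9.0288) = 2.14402 m.
The plate makes 47° with the vertical, i.e. θ = 90° − 47° = 43° to the horizontal. Measuring y along the incline from the free-surface line, vertical depth h = y·sinθ with sinθ = 0.681998.
Along the incline, y_c = h_c/sinθ = 2.14402/0.681998 = 3.14373 m.
The centroid lies 2.09/2 = 1.045 m below the top edge, so the top edge sits at y_top = 3.14373 − 1.045 = 2.09873 m along the incline.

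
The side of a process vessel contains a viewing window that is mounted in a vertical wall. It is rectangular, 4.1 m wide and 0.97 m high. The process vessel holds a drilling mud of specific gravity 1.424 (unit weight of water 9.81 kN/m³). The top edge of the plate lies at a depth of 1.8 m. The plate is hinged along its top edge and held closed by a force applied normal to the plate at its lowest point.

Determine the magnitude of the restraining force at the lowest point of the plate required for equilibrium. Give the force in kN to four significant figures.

γ = 1.424 × 9.81 = 13.96944 kN/m³.
The centroid lies 0.97/2 = 0.485 m below the top edge, so the centroid depth is h_c = 1.8 + 0.485 = 2.285 m.
A = 4.1 × 0.97 = 3.977 m².
Resultant F = γ·h_c·A = 13.96944 × 2.285 × 3.977 = 126.947 kN.
I_c = b·h³/12 = 4.1 × 0.97³/12 = 0.31183 m⁴.
Centre of pressure: y_p = y_c + I_c/(y_c·A) = 2.285 + 0.31183/(2.285 × 3.977) = 2.285 + 0.0343144 = 2.31931 m along the plane.
The resultant acts 0.485 + 0.0343144 = 0.519314 m (along the plate) below the hinge at the top edge, so the moment about the hinge is M = F × 0.519314 = 126.947 × 0.519314 = 65.9254 kN·m.
A normal force at the bottom, 0.97 m from the hinge, must supply this moment: P = 65.9254/0.97 = 67.9643 kN.

P ≈ 67.96 kN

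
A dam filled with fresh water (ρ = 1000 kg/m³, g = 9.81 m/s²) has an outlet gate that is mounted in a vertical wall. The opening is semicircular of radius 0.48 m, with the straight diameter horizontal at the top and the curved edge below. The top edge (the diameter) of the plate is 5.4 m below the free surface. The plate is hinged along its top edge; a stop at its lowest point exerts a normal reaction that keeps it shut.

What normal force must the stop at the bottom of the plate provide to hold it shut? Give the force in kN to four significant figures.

P ≈ 8.563 kN

γ = ρg = 1000 × 9.81 = 9810 N/m³ = 9.81 kN/m³.
The centroid of a semicircle lies 4r/(3π) = 0.203718 m from the diameter, here below the top edge, so the centroid depth is h_c = 5.4 + 0.203718 = 5.60372 m.
A = πr²/2 = π × 0.48²/2 = 0.361911 m².
Resultant F = γ·h_c·A = 9.81 × 5.60372 × 0.361911 = 19.8951 kN.
I_c = (π/8 − 8/(9π))·r⁴ = 0.109757 × 0.48⁴ = 0.00582636 m⁴.
Centre of pressure: y_p = y_c + I_c/(y_c·A) = 5.60372 + 0.00582636/(5.60372 × 0.361911) = 5.60372 + 0.00287289 = 5.60659 m along the plane.
The resultant acts 0.203718 + 0.00287289 = 0.206591 m (along the plate) below the hinge at the top edge, so the moment about the hinge is M = F × 0.206591 = 19.8951 × 0.206591 = 4.11015 kN·m.
A normal force at the bottom, 0.48 m from the hinge, must supply this moment: P = 4.11015/0.48 = 8.56281 kN.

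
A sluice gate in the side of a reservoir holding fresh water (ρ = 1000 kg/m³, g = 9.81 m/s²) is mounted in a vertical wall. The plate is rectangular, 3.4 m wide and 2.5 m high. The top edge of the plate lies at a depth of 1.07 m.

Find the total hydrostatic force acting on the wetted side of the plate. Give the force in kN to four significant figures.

F ≈ 193.5 kN

γ = ρg = 1000 × 9.81 = 9810 N/m³ = 9.81 kN/m³.
The centroid lies 2.5/2 = 1.25 m below the top edge, so the centroid depth is h_c = 1.07 + 1.25 = 2.32 m.
A = 3.4 × 2.5 = 8.5 m².
Resultant F = γ·h_c·A = 9.81 × 2.32 × 8.5 = 193.453 kN.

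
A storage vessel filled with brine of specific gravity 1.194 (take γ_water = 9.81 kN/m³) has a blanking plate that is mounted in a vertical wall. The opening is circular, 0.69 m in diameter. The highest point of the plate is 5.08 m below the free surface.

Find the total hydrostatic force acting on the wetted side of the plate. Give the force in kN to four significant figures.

γ = 1.194 × 9.81 = 11.71314 kN/m³.
The centroid is at the centre, 0.345 m below the top of the plate, so the centroid depth is h_c = 5.08 + 0.345 = 5.425 m.
A = π(0.345)² = 0.373928 m².
Resultant F = γ·h_c·A = 11.71314 × 5.425 × 0.373928 = 23.7608 kN.

F ≈ 23.76 kN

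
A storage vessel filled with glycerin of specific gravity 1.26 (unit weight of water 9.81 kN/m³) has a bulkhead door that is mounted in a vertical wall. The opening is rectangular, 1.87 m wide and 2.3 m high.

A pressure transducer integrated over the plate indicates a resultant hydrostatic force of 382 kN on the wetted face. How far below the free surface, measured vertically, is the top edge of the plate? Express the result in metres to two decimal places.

γ = 1.26 × 9.81 = 12.3606 kN/m³.
A = 1.87 × 2.3 = 4.301 m².
From F = γ·h_c·A, the centroid depth is h_c = 382/(12.3606 × 4.301) = 7.18546 m.
The centroid lies 2.3/2 = 1.15 m below the top edge, so the top edge sits at h_top = 7.18546 − 1.15 = 6.03546 m below the surface.

d_top ≈ 6.04 m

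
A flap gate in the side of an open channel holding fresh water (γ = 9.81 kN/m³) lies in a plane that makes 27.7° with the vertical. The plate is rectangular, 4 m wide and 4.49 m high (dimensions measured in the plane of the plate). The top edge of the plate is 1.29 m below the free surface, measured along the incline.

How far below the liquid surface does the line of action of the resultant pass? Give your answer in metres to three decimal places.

h_p = 3.551 m

γ = 9.81 kN/m³.
The plate makes 27.7° with the vertical, i.e. θ = 90° − 27.7° = 62.3° to the horizontal. Measuring y along the incline from the free-surface line, vertical depth h = y·sinθ with sinθ = 0.885394.
The centroid lies 4.49/2 = 2.245 m below the top edge, so y_c = 1.29 + 2.245 = 3.535 m and h_c = 3.535 × 0.885394 = 3.12987 m.
A = 4 × 4.49 = 17.96 m².
Resultant F = γ·h_c·A = 9.81 × 3.12987 × 17.96 = 551.444 kN.
I_c = b·h³/12 = 4 × 4.49³/12 = 30.1729 m⁴.
Centre of pressure: y_p = y_c + I_c/(y_c·A) = 3.535 + 30.1729/(3.535 × 17.96) = 3.535 + 0.475249 = 4.01025 m along the plane.
Vertically, h_p = y_p·sinθ = 4.01025 × 0.885394 = 3.55065 m.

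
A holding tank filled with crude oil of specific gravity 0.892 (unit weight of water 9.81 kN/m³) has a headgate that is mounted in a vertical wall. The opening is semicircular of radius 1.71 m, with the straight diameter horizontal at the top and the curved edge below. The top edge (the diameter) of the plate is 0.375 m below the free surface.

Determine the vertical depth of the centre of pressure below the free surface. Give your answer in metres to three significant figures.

γ = 0.892 × 9.81 = 8.75052 kN/m³.
The centroid of a semicircle lies 4r/(3π) = 0.725747 m from the diameter, here below the top edge, so the centroid depth is h_c = 0.375 + 0.725747 = 1.10075 m.
A = πr²/2 = π × 1.71²/2 = 4.59317 m².
Resultant F = γ·h_c·A = 8.75052 × 1.10075 × 4.59317 = 44.242 kN.
I_c = (π/8 − 8/(9π))·r⁴ = 0.109757 × 1.71⁴ = 0.938462 m⁴.
Centre of pressure: y_p = y_c + I_c/(y_c·A) = 1.10075 + 0.938462/(1.10075 × 4.59317) = 1.10075 + 0.185616 = 1.28637 m along the plane.

h_p = 1.29 m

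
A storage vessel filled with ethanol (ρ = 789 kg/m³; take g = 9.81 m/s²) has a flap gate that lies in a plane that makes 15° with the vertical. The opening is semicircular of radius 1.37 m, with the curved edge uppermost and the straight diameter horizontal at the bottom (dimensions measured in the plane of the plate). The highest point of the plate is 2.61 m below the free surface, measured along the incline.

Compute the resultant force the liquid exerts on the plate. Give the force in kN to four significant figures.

F ≈ 74.91 kN

γ = ρg = 789 × 9.81 / 1000 = 7.74009 kN/m³.
The plate makes 15° with the vertical, i.e. θ = 90° − 15° = 75° to the horizontal. Measuring y along the incline from the free-surface line, vertical depth h = y·sinθ with sinθ = 0.965926.
The centroid lies 4r/(3π) = 0.581446 m above the diameter, so r − 4r/(3π) = 1.37 − 0.581446 = 0.788554 m below the topmost point, so y_c = 2.61 + 0.788554 = 3.39855 m and h_c = 3.39855 × 0.965926 = 3.28275 m.
A = πr²/2 = π × 1.37²/2 = 2.94823 m².
Resultant F = γ·h_c·A = 7.74009 × 3.28275 × 2.94823 = 74.9109 kN.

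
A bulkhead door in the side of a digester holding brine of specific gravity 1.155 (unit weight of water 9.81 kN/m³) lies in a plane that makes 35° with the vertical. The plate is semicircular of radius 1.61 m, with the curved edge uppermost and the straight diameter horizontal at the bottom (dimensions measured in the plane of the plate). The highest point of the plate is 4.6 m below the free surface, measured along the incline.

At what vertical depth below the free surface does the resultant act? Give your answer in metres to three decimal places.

h_p = 4.554 m

γ = 1.155 × 9.81 = 11.33055 kN/m³.
The plate makes 35° with the vertical, i.e. θ = 90° − 35° = 55° to the horizontal. Measuring y along the incline from the free-surface line, vertical depth h = y·sinθ with sinθ = 0.819152.
The centroid lies 4r/(3π) = 0.683305 m above the diameter, so r − 4r/(3π) = 1.61 − 0.683305 = 0.926695 m below the topmost point, so y_c = 4.6 + 0.926695 = 5.5267 m and h_c = 5.5267 × 0.819152 = 4.52721 m.
A = πr²/2 = π × 1.61²/2 = 4.07166 m².
Resultant F = γ·h_c·A = 11.33055 × 4.52721 × 4.07166 = 208.859 kN.
I_c = (π/8 − 8/(9π))·r⁴ = 0.109757 × 1.61⁴ = 0.737455 m⁴.
Centre of pressure: y_p = y_c + I_c/(y_c·A) = 5.5267 + 0.737455/(5.5267 × 4.07166) = 5.5267 + 0.0327716 = 5.55947 m along the plane.
Vertically, h_p = y_p·sinθ = 5.55947 × 0.819152 = 4.55405 m.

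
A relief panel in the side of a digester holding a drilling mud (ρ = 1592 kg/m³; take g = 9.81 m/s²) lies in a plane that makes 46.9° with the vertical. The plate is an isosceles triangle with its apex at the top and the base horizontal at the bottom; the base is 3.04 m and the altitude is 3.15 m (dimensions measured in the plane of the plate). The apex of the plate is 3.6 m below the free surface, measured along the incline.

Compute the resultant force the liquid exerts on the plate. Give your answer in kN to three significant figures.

γ = ρg = 1592 × 9.81 / 1000 = 15.61752 kN/m³.
The plate makes 46.9° with the vertical, i.e. θ = 90° − 46.9° = 43.1° to the horizontal. Measuring y along the incline from the free-surface line, vertical depth h = y·sinθ with sinθ = 0.683274.
With the apex up, the centroid sits 2h/3 = 2 × 3.15/3 = 2.1 m below the apex, so y_c = 3.6 + 2.1 = 5.7 m and h_c = 5.7 × 0.683274 = 3.89466 m.
A = ½ × 3.04 × 3.15 = 4.788 m².
Resultant F = γ·h_c·A = 15.61752 × 3.89466 × 4.788 = 291.23 kN.

F ≈ 291 kN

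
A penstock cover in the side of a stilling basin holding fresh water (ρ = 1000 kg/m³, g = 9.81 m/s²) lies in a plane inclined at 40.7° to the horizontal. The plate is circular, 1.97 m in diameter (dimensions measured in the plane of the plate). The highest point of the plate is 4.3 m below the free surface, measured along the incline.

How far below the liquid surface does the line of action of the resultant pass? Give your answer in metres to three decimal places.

h_p = 3.476 m

γ = ρg = 1000 × 9.81 = 9810 N/m³ = 9.81 kN/m³.
Let θ = 40.7° be the plate's angle to the horizontal; measure y along the incline from where the plane meets the free surface. Vertical depth h = y·sinθ with sinθ = 0.652098.
The centroid is at the centre, 0.985 m below the top of the plate, so y_c = 4.3 + 0.985 = 5.285 m and h_c = 5.285 × 0.652098 = 3.44634 m.
A = π(0.985)² = 3.04805 m².
Resultant F = γ·h_c·A = 9.81 × 3.44634 × 3.04805 = 103.05 kN.
I_c = πr⁴/4 = π × 0.985⁴/4 = 0.739324 m⁴.
Centre of pressure: y_p = y_c + I_c/(y_c·A) = 5.285 + 0.739324/(5.285 × 3.04805) = 5.285 + 0.0458952 = 5.3309 m along the plane.
Vertically, h_p = y_p·sinθ = 5.3309 × 0.652098 = 3.47627 m.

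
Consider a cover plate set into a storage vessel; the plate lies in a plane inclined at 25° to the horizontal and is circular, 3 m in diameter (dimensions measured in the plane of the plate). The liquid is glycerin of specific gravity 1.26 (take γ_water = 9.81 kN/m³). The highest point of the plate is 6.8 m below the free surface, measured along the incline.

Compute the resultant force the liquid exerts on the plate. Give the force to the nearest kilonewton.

γ = 1.26 × 9.81 = 12.3606 kN/m³.
Let θ = 25° be the plate's angle to the horizontal; measure y along the incline from where the plane meets the free surface. Vertical depth h = y·sinθ with sinθ = 0.422618.
The centroid is at the centre, 1.5 m below the top of the plate, so y_c = 6.8 + 1.5 = 8.3 m and h_c = 8.3 × 0.422618 = 3.50773 m.
A = π(1.5)² = 7.06858 m².
Resultant F = γ·h_c·A = 12.3606 × 3.50773 × 7.06858 = 306.477 kN.

F ≈ 306 kN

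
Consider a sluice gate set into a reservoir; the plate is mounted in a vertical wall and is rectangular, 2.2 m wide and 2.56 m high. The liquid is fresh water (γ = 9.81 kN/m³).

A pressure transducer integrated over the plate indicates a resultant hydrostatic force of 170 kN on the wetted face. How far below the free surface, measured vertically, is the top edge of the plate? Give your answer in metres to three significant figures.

d_top ≈ 1.80 m

γ = 9.81 kN/m³.
A = 2.2 × 2.56 = 5.632 m².
From F = γ·h_c·A, the centroid depth is h_c = 170/(9.81 × 5.632) = 3.07693 m.
The centroid lies 2.56/2 = 1.28 m below the top edge, so the top edge sits at h_top = 3.07693 − 1.28 = 1.79693 m below the surface.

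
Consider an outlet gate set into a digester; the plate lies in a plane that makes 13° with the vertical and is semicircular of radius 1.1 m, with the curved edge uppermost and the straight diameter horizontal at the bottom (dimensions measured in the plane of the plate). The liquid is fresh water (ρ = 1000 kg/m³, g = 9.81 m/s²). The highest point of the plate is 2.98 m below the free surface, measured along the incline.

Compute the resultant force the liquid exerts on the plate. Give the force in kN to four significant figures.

γ = ρg = 1000 × 9.81 = 9810 N/m³ = 9.81 kN/m³.
The plate makes 13° with the vertical, i.e. θ = 90° − 13° = 77° to the horizontal. Measuring y along the incline from the free-surface line, vertical depth h = y·sinθ with sinθ = 0.974370.
The centroid lies 4r/(3π) = 0.466854 m above the diameter, so r − 4r/(3π) = 1.1 − 0.466854 = 0.633146 m below the topmost point, so y_c = 2.98 + 0.633146 = 3.61315 m and h_c = 3.61315 × 0.974370 = 3.52054 m.
A = πr²/2 = π × 1.1²/2 = 1.90066 m².
Resultant F = γ·h_c·A = 9.81 × 3.52054 × 1.90066 = 65.6421 kN.

F ≈ 65.64 kN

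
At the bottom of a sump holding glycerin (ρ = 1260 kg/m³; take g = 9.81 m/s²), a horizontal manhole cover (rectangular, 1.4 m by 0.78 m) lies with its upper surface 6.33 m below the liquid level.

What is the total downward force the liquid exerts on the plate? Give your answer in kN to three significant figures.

γ = ρg = 1260 × 9.81 / 1000 = 12.3606 kN/m³.
The plate is horizontal, so pressure is uniform at p = γ·h = 12.3606 × 6.33 = 78.2426 kN/m².
A = 1.4 × 0.78 = 1.092 m².
F = p·A = 78.2426 × 1.092 = 85.4409 kN.

F ≈ 85.4 kN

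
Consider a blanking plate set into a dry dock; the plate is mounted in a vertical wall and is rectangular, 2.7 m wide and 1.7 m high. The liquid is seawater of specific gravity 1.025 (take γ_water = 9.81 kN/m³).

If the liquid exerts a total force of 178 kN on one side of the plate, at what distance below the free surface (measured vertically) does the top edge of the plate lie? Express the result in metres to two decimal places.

d_top ≈ 3.01 m

γ = 1.025 × 9.81 = 10.05525 kN/m³.
A = 2.7 × 1.7 = 4.59 m².
From F = γ·h_c·A, the centroid depth is h_c = 178/(10.05525 × 4.59) = 3.85669 m.
The centroid lies 1.7/2 = 0.85 m below the top edge, so the top edge sits at h_top = 3.85669 − 0.85 = 3.00669 m below the surface.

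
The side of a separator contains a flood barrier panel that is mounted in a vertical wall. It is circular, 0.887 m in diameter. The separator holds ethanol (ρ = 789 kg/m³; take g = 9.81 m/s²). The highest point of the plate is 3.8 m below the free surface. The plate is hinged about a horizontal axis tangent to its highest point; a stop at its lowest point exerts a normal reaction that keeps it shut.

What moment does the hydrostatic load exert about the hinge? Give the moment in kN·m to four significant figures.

M ≈ 9.236 kN·m

γ = ρg = 789 × 9.81 / 1000 = 7.74009 kN/m³.
The centroid is at the centre, 0.4435 m below the top of the plate, so the centroid depth is h_c = 3.8 + 0.4435 = 4.2435 m.
A = π(0.4435)² = 0.617927 m².
Resultant F = γ·h_c·A = 7.74009 × 4.2435 × 0.617927 = 20.2959 kN.
I_c = πr⁴/4 = π × 0.4435⁴/4 = 0.0303854 m⁴.
Centre of pressure: y_p = y_c + I_c/(y_c·A) = 4.2435 + 0.0303854/(4.2435 × 0.617927) = 4.2435 + 0.0115879 = 4.25509 m along the plane.
The resultant acts 0.4435 + 0.0115879 = 0.455088 m (along the plate) below the hinge at the top edge, so the moment about the hinge is M = F × 0.455088 = 20.2959 × 0.455088 = 9.23642 kN·m.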